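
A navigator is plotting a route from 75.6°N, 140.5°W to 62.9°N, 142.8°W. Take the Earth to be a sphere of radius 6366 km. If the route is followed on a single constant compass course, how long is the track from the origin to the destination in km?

Rhumb course C = atan2(Δλ, Δψ) with Δψ = ln[tan(π/4+φ₂/2)/tan(π/4+φ₁/2)] = -0.6459, Δλ = -0.0401 → C = 183.56°
d = R·|Δφ| / |cos C| = 6366·0.22166 / 0.99807 = 1414 km

1414 km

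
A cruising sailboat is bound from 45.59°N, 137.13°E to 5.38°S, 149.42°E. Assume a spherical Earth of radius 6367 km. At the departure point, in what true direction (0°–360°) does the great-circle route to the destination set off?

164.4°

N = sin Δλ·cos φ₂ = +0.2119;  D = cos φ₁ sin φ₂ − sin φ₁ cos φ₂ cos Δλ = -0.7605
initial course = atan2(N, D) = 164.43°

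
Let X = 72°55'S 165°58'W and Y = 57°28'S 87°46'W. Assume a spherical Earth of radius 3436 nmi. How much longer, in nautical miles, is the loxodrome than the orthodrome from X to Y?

Great circle: cos σ = sin φ₁ sin φ₂ + cos φ₁ cos φ₂ cos Δλ,  σ = 0.5768 rad → d_gc = 1982.0 nmi
Rhumb line: Δψ = +0.6641, q = Δφ/Δψ = 0.4060, d_rh = R√(Δφ²+q²Δλ²) = 2117.6 nmi
Excess = 2117.6 − 1982.0 = 135.6 ≈ 136 nmi

136 nmi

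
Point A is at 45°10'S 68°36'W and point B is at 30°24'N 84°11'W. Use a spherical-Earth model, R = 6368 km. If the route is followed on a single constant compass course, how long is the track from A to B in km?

8547 km

Δψ = ln[tan(π/4+φ₂/2)/tan(π/4+φ₁/2)] = +1.4429;  Δφ = +1.3189 rad,  Δλ = -0.2720 rad
q = Δφ/Δψ = 0.9141
d = R·√(Δφ² + q²Δλ²) = 6368·1.34211 = 8547 km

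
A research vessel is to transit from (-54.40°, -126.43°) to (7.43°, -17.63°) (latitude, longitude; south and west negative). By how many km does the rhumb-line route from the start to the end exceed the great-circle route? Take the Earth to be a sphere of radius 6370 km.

Great circle: cos σ = sin φ₁ sin φ₂ + cos φ₁ cos φ₂ cos Δλ,  σ = 1.8662 rad → d_gc = 11888.0 km
Rhumb line: Δψ = +1.2662, q = Δφ/Δψ = 0.8523, d_rh = R√(Δφ²+q²Δλ²) = 12391.0 km
Excess = 12391.0 − 11888.0 = 503.0 ≈ 503 km

503 km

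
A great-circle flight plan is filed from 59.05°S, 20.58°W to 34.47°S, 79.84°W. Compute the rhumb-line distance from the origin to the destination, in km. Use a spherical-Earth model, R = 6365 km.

Δψ = ln[tan(π/4+φ₂/2)/tan(π/4+φ₁/2)] = +0.6427;  Δφ = +0.4290 rad,  Δλ = -1.0343 rad
q = Δφ/Δψ = 0.6675
d = R·√(Δφ² + q²Δλ²) = 6365·0.81283 = 5174 km

5174 km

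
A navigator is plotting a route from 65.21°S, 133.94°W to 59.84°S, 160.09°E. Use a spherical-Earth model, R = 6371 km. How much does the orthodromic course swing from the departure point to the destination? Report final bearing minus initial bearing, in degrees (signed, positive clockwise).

+59.9°

At departure: θ₁ = atan2(sin Δλ cos φ₂, cos φ₁ sin φ₂ − sin φ₁ cos φ₂ cos Δλ) = 248.93°
At arrival: θ₂ = atan2(sin Δλ cos φ₁, −cos φ₂ sin φ₁ + sin φ₂ cos φ₁ cos Δλ) = 308.85°
Δθ = θ₂ − θ₁ = +59.9°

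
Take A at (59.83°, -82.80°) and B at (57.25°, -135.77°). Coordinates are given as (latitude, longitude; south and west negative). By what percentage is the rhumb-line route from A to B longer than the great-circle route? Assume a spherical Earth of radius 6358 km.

2.7%

Great circle: σ = 0.4716 rad → d_gc = Rσ = 2998.4 km
Rhumb: Δφ = -0.0450, Δλ = -0.9245, Δψ = -0.0863, q = Δφ/Δψ = 0.5216 → d_rh = R√(Δφ²+q²Δλ²) = 3079.4 km
Excess = (3079.4 − 2998.4) / 2998.4 = 81.0 / 2998.4 = 2.70% ≈ 2.7%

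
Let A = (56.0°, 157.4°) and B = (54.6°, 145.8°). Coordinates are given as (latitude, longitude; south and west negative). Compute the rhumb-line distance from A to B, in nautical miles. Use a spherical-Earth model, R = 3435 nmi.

Rhumb course C = atan2(Δλ, Δψ) with Δψ = ln[tan(π/4+φ₂/2)/tan(π/4+φ₁/2)] = -0.0429, Δλ = -0.2025 → C = 258.03°
d = R·|Δφ| / |cos C| = 3435·0.02443 / 0.20742 = 405 nmi

405 nmi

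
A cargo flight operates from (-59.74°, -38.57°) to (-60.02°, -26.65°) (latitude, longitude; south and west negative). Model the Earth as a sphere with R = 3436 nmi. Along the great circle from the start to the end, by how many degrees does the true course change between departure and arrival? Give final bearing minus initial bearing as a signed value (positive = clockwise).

At departure: θ₁ = atan2(sin Δλ cos φ₂, cos φ₁ sin φ₂ − sin φ₁ cos φ₂ cos Δλ) = 97.83°
At arrival: θ₂ = atan2(sin Δλ cos φ₁, −cos φ₂ sin φ₁ + sin φ₂ cos φ₁ cos Δλ) = 87.51°
Δθ = θ₂ − θ₁ = -10.3°

-10.3°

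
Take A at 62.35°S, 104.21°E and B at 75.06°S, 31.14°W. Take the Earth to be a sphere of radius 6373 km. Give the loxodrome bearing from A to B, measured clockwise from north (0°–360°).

Meridional parts: M(φ₁)=-1.4021, M(φ₂)=-2.0316 → ΔM = -0.6296;  Δλ = -2.3623 rad
tan C = Δλ / ΔM = +3.7522 → C = 255.08°

255.1°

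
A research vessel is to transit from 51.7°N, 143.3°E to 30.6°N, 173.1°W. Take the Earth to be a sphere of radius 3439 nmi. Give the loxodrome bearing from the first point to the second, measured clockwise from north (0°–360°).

Meridional parts: M(φ₁)=+1.0577, M(φ₂)=+0.5614 → ΔM = -0.4963;  Δλ = +0.7610 rad
tan C = Δλ / ΔM = -1.5334 → C = 123.11°

123.1°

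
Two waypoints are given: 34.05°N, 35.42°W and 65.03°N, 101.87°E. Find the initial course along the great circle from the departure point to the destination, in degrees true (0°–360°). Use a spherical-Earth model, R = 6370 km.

θ = atan2( sin Δλ·cos φ₂ ,  cos φ₁ sin φ₂ − sin φ₁ cos φ₂ cos Δλ )
  = atan2(+0.2863, +0.9248) = 17.20°

17.2°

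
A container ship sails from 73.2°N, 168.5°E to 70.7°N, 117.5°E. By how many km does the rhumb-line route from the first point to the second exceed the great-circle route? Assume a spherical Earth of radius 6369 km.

53 km

Great circle: cos σ = sin φ₁ sin φ₂ + cos φ₁ cos φ₂ cos Δλ,  σ = 0.2705 rad → d_gc = 1722.8 km
Rhumb line: Δψ = -0.1410, q = Δφ/Δψ = 0.3094, d_rh = R√(Δφ²+q²Δλ²) = 1775.7 km
Excess = 1775.7 − 1722.8 = 52.9 ≈ 53 km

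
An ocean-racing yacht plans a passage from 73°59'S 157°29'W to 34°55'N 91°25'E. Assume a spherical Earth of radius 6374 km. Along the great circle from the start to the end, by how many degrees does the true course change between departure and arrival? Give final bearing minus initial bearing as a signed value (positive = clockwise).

+79.9°

Initial bearing θ₁ = atan2(sin Δλ cos φ₂, cos φ₁ sin φ₂ − sin φ₁ cos φ₂ cos Δλ) = 260.66°
Final bearing θ₂ = (initial bearing from the destination back to the start) + 180° = 340.61°
Δθ = θ₂ − θ₁ = +79.9°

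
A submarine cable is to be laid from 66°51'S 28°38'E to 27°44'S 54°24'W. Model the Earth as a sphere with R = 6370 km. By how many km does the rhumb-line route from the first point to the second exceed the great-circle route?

Great circle: cos σ = sin φ₁ sin φ₂ + cos φ₁ cos φ₂ cos Δλ,  σ = 1.0814 rad → d_gc = 6888.5 km
Rhumb line: Δψ = +1.0815, q = Δφ/Δψ = 0.6313, d_rh = R√(Δφ²+q²Δλ²) = 7271.3 km
Excess = 7271.3 − 6888.5 = 382.8 ≈ 383 km

383 km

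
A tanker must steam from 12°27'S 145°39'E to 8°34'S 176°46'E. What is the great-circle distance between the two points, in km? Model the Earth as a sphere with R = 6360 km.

3421 km

Haversine: a = sin²(Δφ/2)+cos φ₁ cos φ₂ sin²(Δλ/2) = 0.07061;  σ = 2·atan2(√a,√(1−a))
σ = 30.821° → d = Rσ = 6360·0.53793 = 3421 km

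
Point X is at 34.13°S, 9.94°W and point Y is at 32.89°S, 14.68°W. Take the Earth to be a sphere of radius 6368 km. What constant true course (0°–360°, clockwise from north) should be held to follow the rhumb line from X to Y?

287.4°

Δψ = ln[tan(π/4+φ₂/2)/tan(π/4+φ₁/2)] = +0.0260
Δλ = -0.0827 rad (taken the short way round)
course = atan2(Δλ, Δψ) = 287.42°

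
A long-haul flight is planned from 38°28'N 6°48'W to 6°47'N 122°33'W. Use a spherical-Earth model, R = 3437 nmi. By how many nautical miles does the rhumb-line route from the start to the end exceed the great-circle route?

260 nmi

Great circle: cos σ = sin φ₁ sin φ₂ + cos φ₁ cos φ₂ cos Δλ,  σ = 1.8383 rad → d_gc = 6318.2 nmi
Rhumb line: Δψ = -0.6097, q = Δφ/Δψ = 0.9070, d_rh = R√(Δφ²+q²Δλ²) = 6578.2 nmi
Excess = 6578.2 − 6318.2 = 260.0 ≈ 260 nmi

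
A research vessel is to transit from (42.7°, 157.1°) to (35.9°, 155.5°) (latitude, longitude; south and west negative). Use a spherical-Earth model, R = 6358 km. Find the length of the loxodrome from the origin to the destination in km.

Rhumb course C = atan2(Δλ, Δψ) with Δψ = ln[tan(π/4+φ₂/2)/tan(π/4+φ₁/2)] = -0.1536, Δλ = -0.0279 → C = 190.31°
d = R·|Δφ| / |cos C| = 6358·0.11868 / 0.98387 = 767 km

767 km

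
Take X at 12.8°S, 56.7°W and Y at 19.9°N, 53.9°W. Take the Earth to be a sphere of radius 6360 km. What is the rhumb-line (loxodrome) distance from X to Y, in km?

3643 km

Rhumb course C = atan2(Δλ, Δψ) with Δψ = ln[tan(π/4+φ₂/2)/tan(π/4+φ₁/2)] = +0.5798, Δλ = +0.0489 → C = 4.82°
d = R·|Δφ| / |cos C| = 6360·0.57072 / 0.99647 = 3643 km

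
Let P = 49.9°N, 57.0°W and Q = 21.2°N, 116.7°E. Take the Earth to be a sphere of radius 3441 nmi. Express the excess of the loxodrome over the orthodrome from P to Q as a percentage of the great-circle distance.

29.9%

Great circle: σ = 1.8968 rad → d_gc = Rσ = 6527.0 nmi
Rhumb: Δφ = -0.5009, Δλ = +3.0316, Δψ = -0.6292, q = Δφ/Δψ = 0.7961 → d_rh = R√(Δφ²+q²Δλ²) = 8481.6 nmi
Excess = (8481.6 − 6527.0) / 6527.0 = 1954.6 / 6527.0 = 29.946% ≈ 29.9%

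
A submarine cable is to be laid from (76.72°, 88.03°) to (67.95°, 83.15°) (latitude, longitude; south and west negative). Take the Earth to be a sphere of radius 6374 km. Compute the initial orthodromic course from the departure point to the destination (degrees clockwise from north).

N = sin Δλ·cos φ₂ = -0.0319;  D = cos φ₁ sin φ₂ − sin φ₁ cos φ₂ cos Δλ = -0.1511
initial course = atan2(N, D) = 191.93°

191.9°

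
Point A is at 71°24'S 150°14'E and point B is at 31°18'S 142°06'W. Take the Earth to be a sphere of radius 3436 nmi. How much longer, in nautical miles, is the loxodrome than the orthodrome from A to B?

125 nmi

Great circle: cos σ = sin φ₁ sin φ₂ + cos φ₁ cos φ₂ cos Δλ,  σ = 0.9324 rad → d_gc = 3203.6 nmi
Rhumb line: Δψ = +1.2337, q = Δφ/Δψ = 0.5673, d_rh = R√(Δφ²+q²Δλ²) = 3329.0 nmi
Excess = 3329.0 − 3203.6 = 125.4 ≈ 125 nmi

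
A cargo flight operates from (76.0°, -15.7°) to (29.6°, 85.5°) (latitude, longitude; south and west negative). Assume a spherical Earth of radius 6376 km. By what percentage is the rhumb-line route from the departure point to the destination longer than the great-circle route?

9.7%

Great circle: σ = 1.1170 rad → d_gc = Rσ = 7121.8 km
Rhumb: Δφ = -0.8098, Δλ = +1.7663, Δψ = -1.5561, q = Δφ/Δψ = 0.5204 → d_rh = R√(Δφ²+q²Δλ²) = 7811.1 km
Excess = (7811.1 − 7121.8) / 7121.8 = 689.3 / 7121.8 = 9.68% ≈ 9.7%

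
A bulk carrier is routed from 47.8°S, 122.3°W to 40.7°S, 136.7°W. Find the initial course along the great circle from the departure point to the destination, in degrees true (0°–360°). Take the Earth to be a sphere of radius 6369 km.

θ = atan2( sin Δλ·cos φ₂ ,  cos φ₁ sin φ₂ − sin φ₁ cos φ₂ cos Δλ )
  = atan2(-0.1885, +0.1060) = 299.34°

299.3°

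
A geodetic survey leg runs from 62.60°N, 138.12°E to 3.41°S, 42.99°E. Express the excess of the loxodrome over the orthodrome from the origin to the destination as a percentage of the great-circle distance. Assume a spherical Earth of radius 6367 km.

4.4%

Great circle: σ = 1.6648 rad → d_gc = Rσ = 10599.9 km
Rhumb: Δφ = -1.1521, Δλ = -1.6603, Δψ = -1.4711, q = Δφ/Δψ = 0.7832 → d_rh = R√(Δφ²+q²Δλ²) = 11061.3 km
Excess = (11061.3 − 10599.9) / 10599.9 = 461.4 / 10599.9 = 4.353% ≈ 4.4%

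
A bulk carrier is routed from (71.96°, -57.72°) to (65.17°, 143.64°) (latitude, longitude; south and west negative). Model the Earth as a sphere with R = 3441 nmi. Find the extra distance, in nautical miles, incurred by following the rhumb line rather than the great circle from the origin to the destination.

948 nmi

Great circle: cos σ = sin φ₁ sin φ₂ + cos φ₁ cos φ₂ cos Δλ,  σ = 0.7350 rad → d_gc = 2529.1 nmi
Rhumb line: Δψ = -0.3270, q = Δφ/Δψ = 0.3624, d_rh = R√(Δφ²+q²Δλ²) = 3477.1 nmi
Excess = 3477.1 − 2529.1 = 948.0 ≈ 948 nmi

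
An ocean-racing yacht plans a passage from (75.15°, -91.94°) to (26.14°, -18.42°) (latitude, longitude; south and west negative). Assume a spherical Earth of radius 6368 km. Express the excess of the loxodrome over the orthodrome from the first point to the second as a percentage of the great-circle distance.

4.6%

Great circle: σ = 1.0574 rad → d_gc = Rσ = 6733.7 km
Rhumb: Δφ = -0.8554, Δλ = +1.2832, Δψ = -1.5648, q = Δφ/Δψ = 0.5466 → d_rh = R√(Δφ²+q²Δλ²) = 7044.3 km
Excess = (7044.3 − 6733.7) / 6733.7 = 310.6 / 6733.7 = 4.61% ≈ 4.6%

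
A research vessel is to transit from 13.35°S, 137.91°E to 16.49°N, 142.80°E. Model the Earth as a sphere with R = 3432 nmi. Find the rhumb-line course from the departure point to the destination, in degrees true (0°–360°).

Δψ = ln[tan(π/4+φ₂/2)/tan(π/4+φ₁/2)] = +0.5270
Δλ = +0.0853 rad (taken the short way round)
course = atan2(Δλ, Δψ) = 9.20°

9.2°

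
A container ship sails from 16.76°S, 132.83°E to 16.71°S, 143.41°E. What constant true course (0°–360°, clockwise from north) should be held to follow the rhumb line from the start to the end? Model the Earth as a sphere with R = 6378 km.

89.7°

Δψ = ln[tan(π/4+φ₂/2)/tan(π/4+φ₁/2)] = +0.0009
Δλ = +0.1847 rad (taken the short way round)
course = atan2(Δλ, Δψ) = 89.72°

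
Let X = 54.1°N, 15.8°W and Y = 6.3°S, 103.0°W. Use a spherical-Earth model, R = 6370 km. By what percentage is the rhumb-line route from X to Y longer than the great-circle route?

Great circle: σ = 1.6313 rad → d_gc = Rσ = 10391.1 km
Rhumb: Δφ = -1.0542, Δλ = -1.5219, Δψ = -1.2373, q = Δφ/Δψ = 0.8520 → d_rh = R√(Δφ²+q²Δλ²) = 10645.0 km
Excess = (10645.0 − 10391.1) / 10391.1 = 253.9 / 10391.1 = 2.44% ≈ 2.4%

2.4%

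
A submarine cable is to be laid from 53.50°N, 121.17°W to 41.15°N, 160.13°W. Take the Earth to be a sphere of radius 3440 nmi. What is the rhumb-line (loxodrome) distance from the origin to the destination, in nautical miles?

Δψ = ln[tan(π/4+φ₂/2)/tan(π/4+φ₁/2)] = -0.3201;  Δφ = -0.2155 rad,  Δλ = -0.6800 rad
q = Δφ/Δψ = 0.6734
d = R·√(Δφ² + q²Δλ²) = 3440·0.50610 = 1741 nmi

1741 nmi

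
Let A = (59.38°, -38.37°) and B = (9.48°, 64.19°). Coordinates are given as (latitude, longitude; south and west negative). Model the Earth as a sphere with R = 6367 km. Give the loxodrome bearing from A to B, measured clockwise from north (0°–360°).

Δψ = ln[tan(π/4+φ₂/2)/tan(π/4+φ₁/2)] = -1.1293
Δλ = +1.7900 rad (taken the short way round)
course = atan2(Δλ, Δψ) = 122.25°

122.2°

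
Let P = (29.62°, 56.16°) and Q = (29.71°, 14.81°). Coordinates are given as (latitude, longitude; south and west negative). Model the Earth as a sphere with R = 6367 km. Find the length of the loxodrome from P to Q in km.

3993 km

Δψ = ln[tan(π/4+φ₂/2)/tan(π/4+φ₁/2)] = +0.0018;  Δφ = +0.0016 rad,  Δλ = -0.7217 rad
q = Δφ/Δψ = 0.8689
d = R·√(Δφ² + q²Δλ²) = 6367·0.62711 = 3993 km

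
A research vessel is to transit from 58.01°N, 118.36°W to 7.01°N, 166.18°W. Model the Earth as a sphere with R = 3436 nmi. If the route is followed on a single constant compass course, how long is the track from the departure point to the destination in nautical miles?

Δψ = ln[tan(π/4+φ₂/2)/tan(π/4+φ₁/2)] = -1.1268;  Δφ = -0.8901 rad,  Δλ = -0.8346 rad
q = Δφ/Δψ = 0.7899
d = R·√(Δφ² + q²Δλ²) = 3436·1.10769 = 3806 nmi

3806 nmi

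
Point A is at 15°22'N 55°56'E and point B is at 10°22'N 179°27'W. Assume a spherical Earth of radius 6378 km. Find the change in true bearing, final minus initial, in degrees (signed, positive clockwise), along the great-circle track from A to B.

+46.0°

At departure: θ₁ = atan2(sin Δλ cos φ₂, cos φ₁ sin φ₂ − sin φ₁ cos φ₂ cos Δλ) = 68.33°
At arrival: θ₂ = atan2(sin Δλ cos φ₁, −cos φ₂ sin φ₁ + sin φ₂ cos φ₁ cos Δλ) = 114.36°
Δθ = θ₂ − θ₁ = +46.0°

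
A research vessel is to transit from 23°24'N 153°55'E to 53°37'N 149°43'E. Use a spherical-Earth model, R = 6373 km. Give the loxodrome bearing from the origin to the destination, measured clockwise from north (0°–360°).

354.0°

Meridional parts: M(φ₁)=+0.4203, M(φ₂)=+1.1128 → ΔM = +0.6926;  Δλ = -0.0733 rad
tan C = Δλ / ΔM = -0.1058 → C = 353.96°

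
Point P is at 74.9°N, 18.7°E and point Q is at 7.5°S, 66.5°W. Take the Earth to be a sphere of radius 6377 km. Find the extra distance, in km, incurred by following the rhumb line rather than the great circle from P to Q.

Great circle: cos σ = sin φ₁ sin φ₂ + cos φ₁ cos φ₂ cos Δλ,  σ = 1.6754 rad → d_gc = 10684.0 km
Rhumb line: Δψ = -2.1521, q = Δφ/Δψ = 0.6682, d_rh = R√(Δφ²+q²Δλ²) = 11147.3 km
Excess = 11147.3 − 10684.0 = 463.3 ≈ 463 km

463 km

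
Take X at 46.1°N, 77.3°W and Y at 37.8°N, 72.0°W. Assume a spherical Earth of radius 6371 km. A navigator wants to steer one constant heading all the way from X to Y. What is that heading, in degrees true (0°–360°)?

154.6°

Δψ = ln[tan(π/4+φ₂/2)/tan(π/4+φ₁/2)] = -0.1952
Δλ = +0.0925 rad (taken the short way round)
course = atan2(Δλ, Δψ) = 154.65°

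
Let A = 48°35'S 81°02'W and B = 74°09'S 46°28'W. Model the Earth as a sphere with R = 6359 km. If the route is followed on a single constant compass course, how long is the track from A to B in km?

3315 km

Rhumb course C = atan2(Δλ, Δψ) with Δψ = ln[tan(π/4+φ₂/2)/tan(π/4+φ₁/2)] = -0.9990, Δλ = +0.6033 → C = 148.87°
d = R·|Δφ| / |cos C| = 6359·0.44622 / 0.85602 = 3315 km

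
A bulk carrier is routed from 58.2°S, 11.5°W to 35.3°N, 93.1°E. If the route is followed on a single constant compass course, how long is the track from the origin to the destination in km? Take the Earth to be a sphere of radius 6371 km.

Rhumb course C = atan2(Δλ, Δψ) with Δψ = ln[tan(π/4+φ₂/2)/tan(π/4+φ₁/2)] = +1.9150, Δλ = +1.8256 → C = 43.63°
d = R·|Δφ| / |cos C| = 6371·1.63188 / 0.72380 = 14364 km

14364 km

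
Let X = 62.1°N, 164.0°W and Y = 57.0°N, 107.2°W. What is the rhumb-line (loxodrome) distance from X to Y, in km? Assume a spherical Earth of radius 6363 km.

3239 km

Rhumb course C = atan2(Δλ, Δψ) with Δψ = ln[tan(π/4+φ₂/2)/tan(π/4+φ₁/2)] = -0.1760, Δλ = +0.9913 → C = 100.07°
d = R·|Δφ| / |cos C| = 6363·0.08901 / 0.17484 = 3239 km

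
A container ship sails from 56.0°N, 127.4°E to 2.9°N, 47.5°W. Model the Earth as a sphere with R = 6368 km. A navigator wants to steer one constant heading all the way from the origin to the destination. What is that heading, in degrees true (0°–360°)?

Δψ = ln[tan(π/4+φ₂/2)/tan(π/4+φ₁/2)] = -1.1344
Δλ = -3.0526 rad (taken the short way round)
course = atan2(Δλ, Δψ) = 249.61°

249.6°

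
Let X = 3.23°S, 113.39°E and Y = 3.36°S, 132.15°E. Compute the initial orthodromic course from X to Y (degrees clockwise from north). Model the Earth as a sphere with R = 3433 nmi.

90.9°

N = sin Δλ·cos φ₂ = +0.3211;  D = cos φ₁ sin φ₂ − sin φ₁ cos φ₂ cos Δλ = -0.0053
initial course = atan2(N, D) = 90.94°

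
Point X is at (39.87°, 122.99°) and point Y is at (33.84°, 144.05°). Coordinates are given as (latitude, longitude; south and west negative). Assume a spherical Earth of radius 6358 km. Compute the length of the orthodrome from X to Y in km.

cos σ = sin φ₁ sin φ₂ + cos φ₁ cos φ₂ cos Δλ
      = sin(39.87°)sin(33.84°) + cos(39.87°)cos(33.84°)cos(21.06°) = 0.9519
σ = 17.846° → d = Rσ = 6358·0.31146 = 1980 km

1980 km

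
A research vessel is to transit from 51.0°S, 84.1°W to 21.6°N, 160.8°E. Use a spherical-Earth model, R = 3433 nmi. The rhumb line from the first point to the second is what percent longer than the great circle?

Great circle: σ = 2.1345 rad → d_gc = Rσ = 7327.6 nmi
Rhumb: Δφ = +1.2671, Δλ = -2.0089, Δψ = +1.4244, q = Δφ/Δψ = 0.8896 → d_rh = R√(Δφ²+q²Δλ²) = 7520.7 nmi
Excess = (7520.7 − 7327.6) / 7327.6 = 193.1 / 7327.6 = 2.64% ≈ 2.6%

2.6%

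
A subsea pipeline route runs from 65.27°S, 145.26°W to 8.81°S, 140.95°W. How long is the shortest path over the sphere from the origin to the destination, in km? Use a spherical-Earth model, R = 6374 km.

6290 km

Haversine: a = sin²(Δφ/2)+cos φ₁ cos φ₂ sin²(Δλ/2) = 0.22433;  σ = 2·atan2(√a,√(1−a))
σ = 56.540° → d = Rσ = 6374·0.98681 = 6290 km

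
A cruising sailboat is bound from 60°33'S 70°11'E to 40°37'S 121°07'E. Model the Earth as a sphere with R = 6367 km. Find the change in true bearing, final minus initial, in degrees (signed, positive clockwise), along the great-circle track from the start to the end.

At departure: θ₁ = atan2(sin Δλ cos φ₂, cos φ₁ sin φ₂ − sin φ₁ cos φ₂ cos Δλ) = 80.70°
At arrival: θ₂ = atan2(sin Δλ cos φ₁, −cos φ₂ sin φ₁ + sin φ₂ cos φ₁ cos Δλ) = 39.73°
Δθ = θ₂ − θ₁ = -41.0°

-41.0°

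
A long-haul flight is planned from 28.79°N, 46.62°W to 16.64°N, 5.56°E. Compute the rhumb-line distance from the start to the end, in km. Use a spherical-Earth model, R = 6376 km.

Δψ = ln[tan(π/4+φ₂/2)/tan(π/4+φ₁/2)] = -0.2305;  Δφ = -0.2121 rad,  Δλ = +0.9107 rad
q = Δφ/Δψ = 0.9201
d = R·√(Δφ² + q²Δλ²) = 6376·0.86436 = 5511 km

5511 km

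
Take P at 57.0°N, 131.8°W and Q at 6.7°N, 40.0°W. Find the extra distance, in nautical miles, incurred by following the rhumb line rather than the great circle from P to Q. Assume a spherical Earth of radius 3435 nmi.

212 nmi

Great circle: cos σ = sin φ₁ sin φ₂ + cos φ₁ cos φ₂ cos Δλ,  σ = 1.4899 rad → d_gc = 5117.6 nmi
Rhumb line: Δψ = -1.0995, q = Δφ/Δψ = 0.7985, d_rh = R√(Δφ²+q²Δλ²) = 5329.7 nmi
Excess = 5329.7 − 5117.6 = 212.1 ≈ 212 nmi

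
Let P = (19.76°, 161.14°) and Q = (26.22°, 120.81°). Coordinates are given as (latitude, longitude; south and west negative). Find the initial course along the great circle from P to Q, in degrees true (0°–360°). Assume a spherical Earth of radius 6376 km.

N = sin Δλ·cos φ₂ = -0.5806;  D = cos φ₁ sin φ₂ − sin φ₁ cos φ₂ cos Δλ = +0.1846
initial course = atan2(N, D) = 287.64°

287.6°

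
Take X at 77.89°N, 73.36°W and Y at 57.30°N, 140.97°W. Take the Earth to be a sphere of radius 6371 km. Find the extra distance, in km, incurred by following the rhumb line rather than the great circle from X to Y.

Great circle: cos σ = sin φ₁ sin φ₂ + cos φ₁ cos φ₂ cos Δλ,  σ = 0.5237 rad → d_gc = 3336.7 km
Rhumb line: Δψ = -1.0173, q = Δφ/Δψ = 0.3533, d_rh = R√(Δφ²+q²Δλ²) = 3506.4 km
Excess = 3506.4 − 3336.7 = 169.7 ≈ 170 km

170 km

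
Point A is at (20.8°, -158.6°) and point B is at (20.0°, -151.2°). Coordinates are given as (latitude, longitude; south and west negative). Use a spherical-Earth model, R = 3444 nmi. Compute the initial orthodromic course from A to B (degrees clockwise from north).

95.3°

N = sin Δλ·cos φ₂ = +0.1210;  D = cos φ₁ sin φ₂ − sin φ₁ cos φ₂ cos Δλ = -0.0112
initial course = atan2(N, D) = 95.28°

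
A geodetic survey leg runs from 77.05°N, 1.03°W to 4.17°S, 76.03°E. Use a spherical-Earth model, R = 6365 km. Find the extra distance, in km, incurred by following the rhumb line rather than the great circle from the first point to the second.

Great circle: cos σ = sin φ₁ sin φ₂ + cos φ₁ cos φ₂ cos Δλ,  σ = 1.5916 rad → d_gc = 10130.6 km
Rhumb line: Δψ = -2.2489, q = Δφ/Δψ = 0.6303, d_rh = R√(Δφ²+q²Δλ²) = 10513.2 km
Excess = 10513.2 − 10130.6 = 382.6 ≈ 383 km

383 km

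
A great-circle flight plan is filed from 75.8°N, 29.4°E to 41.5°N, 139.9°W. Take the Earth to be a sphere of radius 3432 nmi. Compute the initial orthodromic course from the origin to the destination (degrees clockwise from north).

θ = atan2( sin Δλ·cos φ₂ ,  cos φ₁ sin φ₂ − sin φ₁ cos φ₂ cos Δλ )
  = atan2(-0.1391, +0.8760) = 350.98°

351.0°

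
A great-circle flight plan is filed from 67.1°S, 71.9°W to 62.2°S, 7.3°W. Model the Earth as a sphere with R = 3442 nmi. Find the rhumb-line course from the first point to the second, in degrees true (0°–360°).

79.9°

Meridional parts: M(φ₁)=-1.5968, M(φ₂)=-1.3964 → ΔM = +0.2004;  Δλ = +1.1275 rad
tan C = Δλ / ΔM = +5.6275 → C = 79.92°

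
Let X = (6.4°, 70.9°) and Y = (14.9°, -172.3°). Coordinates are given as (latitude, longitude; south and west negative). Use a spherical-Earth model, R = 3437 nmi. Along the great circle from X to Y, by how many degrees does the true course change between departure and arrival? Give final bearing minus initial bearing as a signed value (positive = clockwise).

At departure: θ₁ = atan2(sin Δλ cos φ₂, cos φ₁ sin φ₂ − sin φ₁ cos φ₂ cos Δλ) = 70.58°
At arrival: θ₂ = atan2(sin Δλ cos φ₁, −cos φ₂ sin φ₁ + sin φ₂ cos φ₁ cos Δλ) = 104.11°
Δθ = θ₂ − θ₁ = +33.5°

+33.5°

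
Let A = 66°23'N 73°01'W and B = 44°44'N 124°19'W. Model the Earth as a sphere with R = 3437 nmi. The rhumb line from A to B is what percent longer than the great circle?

Great circle: σ = 0.6045 rad → d_gc = Rσ = 2077.6 nmi
Rhumb: Δφ = -0.3779, Δλ = -0.8954, Δψ = -0.6903, q = Δφ/Δψ = 0.5474 → d_rh = R√(Δφ²+q²Δλ²) = 2127.0 nmi
Excess = (2127.0 − 2077.6) / 2077.6 = 49.4 / 2077.6 = 2.38% ≈ 2.4%

2.4%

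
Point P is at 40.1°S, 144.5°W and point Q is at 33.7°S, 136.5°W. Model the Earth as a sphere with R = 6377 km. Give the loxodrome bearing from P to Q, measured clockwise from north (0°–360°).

45.0°

Δψ = ln[tan(π/4+φ₂/2)/tan(π/4+φ₁/2)] = +0.1398
Δλ = +0.1396 rad (taken the short way round)
course = atan2(Δλ, Δψ) = 44.96°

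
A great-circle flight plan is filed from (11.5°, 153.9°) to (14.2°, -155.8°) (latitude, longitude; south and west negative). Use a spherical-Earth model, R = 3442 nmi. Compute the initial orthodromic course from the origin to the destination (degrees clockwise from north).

81.1°

θ = atan2( sin Δλ·cos φ₂ ,  cos φ₁ sin φ₂ − sin φ₁ cos φ₂ cos Δλ )
  = atan2(+0.7459, +0.1169) = 81.09°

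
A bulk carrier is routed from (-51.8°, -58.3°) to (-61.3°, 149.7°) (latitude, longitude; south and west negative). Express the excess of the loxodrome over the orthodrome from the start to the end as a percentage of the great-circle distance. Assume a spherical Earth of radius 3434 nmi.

29.5%

Great circle: σ = 1.1295 rad → d_gc = Rσ = 3878.8 nmi
Rhumb: Δφ = -0.1658, Δλ = -2.6529, Δψ = -0.3028, q = Δφ/Δψ = 0.5477 → d_rh = R√(Δφ²+q²Δλ²) = 5021.6 nmi
Excess = (5021.6 − 3878.8) / 3878.8 = 1142.8 / 3878.8 = 29.46% ≈ 29.5%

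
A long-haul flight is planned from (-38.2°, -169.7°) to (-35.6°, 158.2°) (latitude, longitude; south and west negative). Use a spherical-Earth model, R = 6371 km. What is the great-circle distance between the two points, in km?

2855 km

cos σ = sin φ₁ sin φ₂ + cos φ₁ cos φ₂ cos Δλ
      = sin(-38.20°)sin(-35.60°) + cos(-38.20°)cos(-35.60°)cos(-32.10°) = 0.9013
σ = 25.673° → d = Rσ = 6371·0.44807 = 2855 km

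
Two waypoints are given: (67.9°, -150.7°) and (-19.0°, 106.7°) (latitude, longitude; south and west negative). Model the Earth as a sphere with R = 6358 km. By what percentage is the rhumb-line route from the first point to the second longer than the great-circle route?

4.6%

Great circle: σ = 1.9598 rad → d_gc = Rσ = 12460.3 km
Rhumb: Δφ = -1.5167, Δλ = -1.7907, Δψ = -1.9712, q = Δφ/Δψ = 0.7694 → d_rh = R√(Δφ²+q²Δλ²) = 13028.2 km
Excess = (13028.2 − 12460.3) / 12460.3 = 567.9 / 12460.3 = 4.56% ≈ 4.6%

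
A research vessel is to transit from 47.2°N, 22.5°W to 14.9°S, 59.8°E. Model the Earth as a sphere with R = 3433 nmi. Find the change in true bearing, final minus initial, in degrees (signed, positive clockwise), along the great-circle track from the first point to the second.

Initial bearing θ₁ = atan2(sin Δλ cos φ₂, cos φ₁ sin φ₂ − sin φ₁ cos φ₂ cos Δλ) = 105.73°
Final bearing θ₂ = (initial bearing from the destination back to the start) + 180° = 137.41°
Δθ = θ₂ − θ₁ = +31.7°

+31.7°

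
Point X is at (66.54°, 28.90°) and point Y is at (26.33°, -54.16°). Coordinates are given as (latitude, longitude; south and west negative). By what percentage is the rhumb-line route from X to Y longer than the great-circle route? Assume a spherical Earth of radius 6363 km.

Great circle: σ = 1.1040 rad → d_gc = Rσ = 7025.0 km
Rhumb: Δφ = -0.7018, Δλ = -1.4497, Δψ = -1.0953, q = Δφ/Δψ = 0.6407 → d_rh = R√(Δφ²+q²Δλ²) = 7407.4 km
Excess = (7407.4 − 7025.0) / 7025.0 = 382.4 / 7025.0 = 5.44% ≈ 5.4%

5.4%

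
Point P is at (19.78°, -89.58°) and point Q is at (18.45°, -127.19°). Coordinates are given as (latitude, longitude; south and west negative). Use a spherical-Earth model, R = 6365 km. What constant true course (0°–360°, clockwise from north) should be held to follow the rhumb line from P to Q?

267.9°

Meridional parts: M(φ₁)=+0.3523, M(φ₂)=+0.3277 → ΔM = -0.0246;  Δλ = -0.6564 rad
tan C = Δλ / ΔM = +26.7183 → C = 267.86°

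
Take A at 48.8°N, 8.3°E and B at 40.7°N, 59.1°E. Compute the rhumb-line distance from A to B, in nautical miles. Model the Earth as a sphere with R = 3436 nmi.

Rhumb course C = atan2(Δλ, Δψ) with Δψ = ln[tan(π/4+φ₂/2)/tan(π/4+φ₁/2)] = -0.1996, Δλ = +0.8866 → C = 102.68°
d = R·|Δφ| / |cos C| = 3436·0.14137 / 0.21958 = 2212 nmi

2212 nmi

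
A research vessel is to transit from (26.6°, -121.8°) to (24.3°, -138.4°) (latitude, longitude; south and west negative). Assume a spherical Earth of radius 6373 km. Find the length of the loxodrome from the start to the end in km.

Δψ = ln[tan(π/4+φ₂/2)/tan(π/4+φ₁/2)] = -0.0445;  Δφ = -0.0401 rad,  Δλ = -0.2897 rad
q = Δφ/Δψ = 0.9029
d = R·√(Δφ² + q²Δλ²) = 6373·0.26465 = 1687 km

1687 km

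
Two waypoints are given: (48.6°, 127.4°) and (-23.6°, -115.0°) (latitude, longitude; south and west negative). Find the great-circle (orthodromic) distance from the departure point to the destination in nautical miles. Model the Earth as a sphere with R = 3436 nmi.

7528 nmi

cos σ = sin φ₁ sin φ₂ + cos φ₁ cos φ₂ cos Δλ
      = sin(48.60°)sin(-23.60°) + cos(48.60°)cos(-23.60°)cos(117.60°) = -0.5811
σ = 125.525° → d = Rσ = 3436·2.19083 = 7528 nmi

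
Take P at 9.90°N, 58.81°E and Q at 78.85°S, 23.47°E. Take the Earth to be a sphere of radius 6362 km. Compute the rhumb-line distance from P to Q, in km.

10150 km

Δψ = ln[tan(π/4+φ₂/2)/tan(π/4+φ₁/2)] = -2.5004;  Δφ = -1.5490 rad,  Δλ = -0.6168 rad
q = Δφ/Δψ = 0.6195
d = R·√(Δφ² + q²Δλ²) = 6362·1.59541 = 10150 km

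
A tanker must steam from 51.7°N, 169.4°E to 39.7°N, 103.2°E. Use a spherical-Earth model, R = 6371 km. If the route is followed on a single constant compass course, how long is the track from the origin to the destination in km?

5283 km

Rhumb course C = atan2(Δλ, Δψ) with Δψ = ln[tan(π/4+φ₂/2)/tan(π/4+φ₁/2)] = -0.3016, Δλ = -1.1554 → C = 255.37°
d = R·|Δφ| / |cos C| = 6371·0.20944 / 0.25257 = 5283 km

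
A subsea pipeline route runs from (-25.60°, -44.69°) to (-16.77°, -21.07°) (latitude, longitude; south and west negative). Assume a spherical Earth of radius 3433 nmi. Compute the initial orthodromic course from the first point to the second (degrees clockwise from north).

72.8°

θ = atan2( sin Δλ·cos φ₂ ,  cos φ₁ sin φ₂ − sin φ₁ cos φ₂ cos Δλ )
  = atan2(+0.3836, +0.1188) = 72.79°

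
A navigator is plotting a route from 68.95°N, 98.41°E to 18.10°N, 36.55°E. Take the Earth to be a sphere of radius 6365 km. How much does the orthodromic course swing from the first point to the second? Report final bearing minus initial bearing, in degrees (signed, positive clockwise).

At departure: θ₁ = atan2(sin Δλ cos φ₂, cos φ₁ sin φ₂ − sin φ₁ cos φ₂ cos Δλ) = 249.90°
At arrival: θ₂ = atan2(sin Δλ cos φ₁, −cos φ₂ sin φ₁ + sin φ₂ cos φ₁ cos Δλ) = 200.78°
Δθ = θ₂ − θ₁ = -49.1°

-49.1°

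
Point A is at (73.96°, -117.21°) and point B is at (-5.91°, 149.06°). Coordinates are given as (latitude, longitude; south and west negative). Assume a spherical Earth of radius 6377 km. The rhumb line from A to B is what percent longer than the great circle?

Great circle: σ = 1.6879 rad → d_gc = Rσ = 10763.7 km
Rhumb: Δφ = -1.3940, Δλ = -1.6359, Δψ = -2.0631, q = Δφ/Δψ = 0.6757 → d_rh = R√(Δφ²+q²Δλ²) = 11345.1 km
Excess = (11345.1 − 10763.7) / 10763.7 = 581.4 / 10763.7 = 5.40% ≈ 5.4%

5.4%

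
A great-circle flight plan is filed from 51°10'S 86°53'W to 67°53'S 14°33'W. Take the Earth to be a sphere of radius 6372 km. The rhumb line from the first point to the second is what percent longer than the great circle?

Great circle: σ = 0.6546 rad → d_gc = Rσ = 4171.0 km
Rhumb: Δφ = -0.2918, Δλ = +1.2625, Δψ = -0.5898, q = Δφ/Δψ = 0.4947 → d_rh = R√(Δφ²+q²Δλ²) = 4392.4 km
Excess = (4392.4 − 4171.0) / 4171.0 = 221.4 / 4171.0 = 5.31% ≈ 5.3%

5.3%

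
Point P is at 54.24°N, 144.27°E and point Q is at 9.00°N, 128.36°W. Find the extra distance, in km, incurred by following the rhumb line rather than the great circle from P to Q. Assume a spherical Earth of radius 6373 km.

Great circle: cos σ = sin φ₁ sin φ₂ + cos φ₁ cos φ₂ cos Δλ,  σ = 1.4168 rad → d_gc = 9029.0 km
Rhumb line: Δψ = -0.9736, q = Δφ/Δψ = 0.8110, d_rh = R√(Δφ²+q²Δλ²) = 9350.9 km
Excess = 9350.9 − 9029.0 = 321.9 ≈ 322 km

322 km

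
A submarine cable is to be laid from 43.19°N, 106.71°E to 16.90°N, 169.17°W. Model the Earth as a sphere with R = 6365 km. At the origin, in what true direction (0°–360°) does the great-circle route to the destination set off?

θ = atan2( sin Δλ·cos φ₂ ,  cos φ₁ sin φ₂ − sin φ₁ cos φ₂ cos Δλ )
  = atan2(+0.9518, +0.1449) = 81.35°

81.3°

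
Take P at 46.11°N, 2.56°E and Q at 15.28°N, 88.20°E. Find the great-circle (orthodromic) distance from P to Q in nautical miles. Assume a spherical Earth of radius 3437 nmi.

Haversine: a = sin²(Δφ/2)+cos φ₁ cos φ₂ sin²(Δλ/2) = 0.37962;  σ = 2·atan2(√a,√(1−a))
σ = 76.068° → d = Rσ = 3437·1.32764 = 4563 nmi

4563 nmi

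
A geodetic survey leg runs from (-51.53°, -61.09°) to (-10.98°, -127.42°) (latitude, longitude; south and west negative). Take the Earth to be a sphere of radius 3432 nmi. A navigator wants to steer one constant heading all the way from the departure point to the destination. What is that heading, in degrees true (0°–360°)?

306.6°

Meridional parts: M(φ₁)=-1.0529, M(φ₂)=-0.1928 → ΔM = +0.8601;  Δλ = -1.1577 rad
tan C = Δλ / ΔM = -1.3460 → C = 306.61°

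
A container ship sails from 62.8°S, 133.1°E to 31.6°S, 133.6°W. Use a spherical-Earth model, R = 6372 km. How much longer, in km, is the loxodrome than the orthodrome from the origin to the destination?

Great circle: cos σ = sin φ₁ sin φ₂ + cos φ₁ cos φ₂ cos Δλ,  σ = 1.1112 rad → d_gc = 7080.3 km
Rhumb line: Δψ = +0.8373, q = Δφ/Δψ = 0.6504, d_rh = R√(Δφ²+q²Δλ²) = 7587.9 km
Excess = 7587.9 − 7080.3 = 507.6 ≈ 508 km

508 km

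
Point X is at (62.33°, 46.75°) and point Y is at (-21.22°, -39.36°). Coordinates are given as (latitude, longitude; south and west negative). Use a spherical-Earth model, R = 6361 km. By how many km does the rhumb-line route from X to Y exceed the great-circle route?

267 km

Great circle: cos σ = sin φ₁ sin φ₂ + cos φ₁ cos φ₂ cos Δλ,  σ = 1.8663 rad → d_gc = 11871.3 km
Rhumb line: Δψ = -1.7804, q = Δφ/Δψ = 0.8190, d_rh = R√(Δφ²+q²Δλ²) = 12138.6 km
Excess = 12138.6 − 11871.3 = 267.3 ≈ 267 km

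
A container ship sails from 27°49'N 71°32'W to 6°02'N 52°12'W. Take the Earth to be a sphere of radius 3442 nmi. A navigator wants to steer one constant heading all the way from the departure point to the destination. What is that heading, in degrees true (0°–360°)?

139.9°

Meridional parts: M(φ₁)=+0.5058, M(φ₂)=+0.1055 → ΔM = -0.4003;  Δλ = +0.3374 rad
tan C = Δλ / ΔM = -0.8430 → C = 139.87°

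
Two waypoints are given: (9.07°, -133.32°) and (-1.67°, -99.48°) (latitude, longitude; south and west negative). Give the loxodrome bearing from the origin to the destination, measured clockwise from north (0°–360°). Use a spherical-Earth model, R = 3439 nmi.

107.7°

Meridional parts: M(φ₁)=+0.1590, M(φ₂)=-0.0292 → ΔM = -0.1881;  Δλ = +0.5906 rad
tan C = Δλ / ΔM = -3.1396 → C = 107.67°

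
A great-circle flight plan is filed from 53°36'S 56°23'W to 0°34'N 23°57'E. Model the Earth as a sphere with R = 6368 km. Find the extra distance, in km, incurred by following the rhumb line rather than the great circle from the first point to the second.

216 km

Great circle: cos σ = sin φ₁ sin φ₂ + cos φ₁ cos φ₂ cos Δλ,  σ = 1.4790 rad → d_gc = 9418.2 km
Rhumb line: Δψ = +1.1222, q = Δφ/Δψ = 0.8424, d_rh = R√(Δφ²+q²Δλ²) = 9634.0 km
Excess = 9634.0 − 9418.2 = 215.8 ≈ 216 km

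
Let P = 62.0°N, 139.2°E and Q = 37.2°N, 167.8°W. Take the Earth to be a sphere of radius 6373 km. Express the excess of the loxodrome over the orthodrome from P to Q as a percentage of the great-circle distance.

Great circle: σ = 0.7092 rad → d_gc = Rσ = 4519.8 km
Rhumb: Δφ = -0.4328, Δλ = +0.9250, Δψ = -0.6886, q = Δφ/Δψ = 0.6286 → d_rh = R√(Δφ²+q²Δλ²) = 4619.5 km
Excess = (4619.5 − 4519.8) / 4519.8 = 99.7 / 4519.8 = 2.21% ≈ 2.2%

2.2%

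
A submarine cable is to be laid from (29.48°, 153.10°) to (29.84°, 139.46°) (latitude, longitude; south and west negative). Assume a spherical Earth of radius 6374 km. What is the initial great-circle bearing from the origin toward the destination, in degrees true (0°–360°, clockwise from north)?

N = sin Δλ·cos φ₂ = -0.2046;  D = cos φ₁ sin φ₂ − sin φ₁ cos φ₂ cos Δλ = +0.0183
initial course = atan2(N, D) = 275.12°

275.1°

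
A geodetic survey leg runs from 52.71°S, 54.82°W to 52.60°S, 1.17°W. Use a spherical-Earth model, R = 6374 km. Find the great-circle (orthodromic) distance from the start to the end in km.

cos σ = sin φ₁ sin φ₂ + cos φ₁ cos φ₂ cos Δλ
      = sin(-52.71°)sin(-52.60°) + cos(-52.71°)cos(-52.60°)cos(53.65°) = 0.8501
σ = 31.775° → d = Rσ = 6374·0.55457 = 3535 km

3535 km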